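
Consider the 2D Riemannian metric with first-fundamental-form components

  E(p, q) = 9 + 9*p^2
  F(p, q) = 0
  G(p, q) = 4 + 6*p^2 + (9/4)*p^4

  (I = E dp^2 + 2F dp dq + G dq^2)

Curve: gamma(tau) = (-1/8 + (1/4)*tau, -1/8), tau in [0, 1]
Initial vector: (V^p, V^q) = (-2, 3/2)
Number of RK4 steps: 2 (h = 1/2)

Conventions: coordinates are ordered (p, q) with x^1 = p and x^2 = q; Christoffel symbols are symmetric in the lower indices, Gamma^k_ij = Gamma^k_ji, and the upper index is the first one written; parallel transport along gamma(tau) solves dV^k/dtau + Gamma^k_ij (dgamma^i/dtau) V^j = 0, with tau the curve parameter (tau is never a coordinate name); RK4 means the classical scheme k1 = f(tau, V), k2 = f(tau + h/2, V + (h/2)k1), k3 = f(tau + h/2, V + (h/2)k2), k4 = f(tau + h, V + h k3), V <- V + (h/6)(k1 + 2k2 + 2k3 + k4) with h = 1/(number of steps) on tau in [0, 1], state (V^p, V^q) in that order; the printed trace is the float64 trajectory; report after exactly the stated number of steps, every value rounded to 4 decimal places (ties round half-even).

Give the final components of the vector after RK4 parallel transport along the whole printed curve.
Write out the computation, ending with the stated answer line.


gamma'(tau) = (1/4, 0); f(tau, V)^k = -Gamma^k_ij(gamma(tau)) gamma'^i(tau) V^j; h = 1/2; intermediate values shown to 6 dp
curve data and Christoffel symbols at the stage parameters:
  tau = 0.000000: gamma = (-0.125000, -0.125000), gamma' = (0.250000, 0.000000); Gamma_ppp = -0.123077, Gamma_ppq = 0.000000, Gamma_pqq = 0.083013, Gamma_qpp = 0.000000, Gamma_qpq = -0.185328, Gamma_qqq = 0.000000
  tau = 0.250000: gamma = (-0.062500, -0.125000), gamma' = (0.250000, 0.000000); Gamma_ppp = -0.062257, Gamma_ppq = 0.000000, Gamma_pqq = 0.041626, Gamma_qpp = 0.000000, Gamma_qpq = -0.093476, Gamma_qqq = 0.000000
  tau = 0.500000: gamma = (0.000000, -0.125000), gamma' = (0.250000, 0.000000); Gamma_ppp = 0.000000, Gamma_ppq = 0.000000, Gamma_pqq = 0.000000, Gamma_qpp = 0.000000, Gamma_qpq = 0.000000, Gamma_qqq = 0.000000
  tau = 0.750000: gamma = (0.062500, -0.125000), gamma' = (0.250000, 0.000000); Gamma_ppp = 0.062257, Gamma_ppq = 0.000000, Gamma_pqq = -0.041626, Gamma_qpp = 0.000000, Gamma_qpq = 0.093476, Gamma_qqq = 0.000000
  tau = 1.000000: gamma = (0.125000, -0.125000), gamma' = (0.250000, 0.000000); Gamma_ppp = 0.123077, Gamma_ppq = 0.000000, Gamma_pqq = -0.083013, Gamma_qpp = 0.000000, Gamma_qpq = 0.185328, Gamma_qqq = 0.000000
step 0: V^p = -2.0000, V^q = 1.5000
step 1: k1 = (-0.061538, 0.069498), k2 = (-0.031368, 0.035460), k3 = (-0.031250, 0.035261), k4 = (0.000000, 0.000000); V <- V + (h/6)(k1 + 2k2 + 2k3 + k4): V^p = -2.0156, V^q = 1.5176
step 2: k1 = (0.000000, 0.000000), k2 = (0.031371, -0.035464), k3 = (0.031249, -0.035257), k4 = (0.061537, -0.069496); V <- V + (h/6)(k1 + 2k2 + 2k3 + k4): V^p = -2.0000, V^q = 1.5000

Answer: V^p = -2.0000, V^q = 1.5000


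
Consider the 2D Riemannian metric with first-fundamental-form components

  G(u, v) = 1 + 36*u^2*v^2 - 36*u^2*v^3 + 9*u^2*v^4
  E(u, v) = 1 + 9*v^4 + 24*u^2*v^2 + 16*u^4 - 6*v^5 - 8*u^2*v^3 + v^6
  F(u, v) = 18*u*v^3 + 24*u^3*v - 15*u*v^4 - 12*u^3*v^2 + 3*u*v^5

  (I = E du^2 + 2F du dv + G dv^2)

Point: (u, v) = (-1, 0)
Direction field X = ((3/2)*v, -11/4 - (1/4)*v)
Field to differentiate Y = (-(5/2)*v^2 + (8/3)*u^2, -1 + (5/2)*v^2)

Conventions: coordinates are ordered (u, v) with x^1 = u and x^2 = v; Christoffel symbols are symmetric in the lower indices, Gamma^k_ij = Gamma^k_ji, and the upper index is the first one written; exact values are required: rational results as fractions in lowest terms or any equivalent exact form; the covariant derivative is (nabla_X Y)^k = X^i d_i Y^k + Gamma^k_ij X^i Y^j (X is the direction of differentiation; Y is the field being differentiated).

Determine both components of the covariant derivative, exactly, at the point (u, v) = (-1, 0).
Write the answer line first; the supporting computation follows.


Answer: (nabla_X Y)^u = -66/17, (nabla_X Y)^v = 0

E = 17, F = 0, G = 1 at the point
E_u = -64, E_v = 0, F_u = 0, F_v = -24, G_u = 0, G_v = 0
EG - F^2 = 17;  g^inv = (1/17) * [[1, 0], [0, 17]]
first-kind symbols [ij,l] = (1/2)(d_i g_jl + d_j g_il - d_l g_ij): [uu,u] = E_u/2 = -32, [uu,v] = F_u - E_v/2 = 0, [uv,u] = E_v/2 = 0, [uv,v] = G_u/2 = 0, [vv,u] = F_v - G_u/2 = -24, [vv,v] = G_v/2 = 0
Gamma^u_ij = (G*[ij,u] - F*[ij,v])/(EG - F^2), Gamma^v_ij = (E*[ij,v] - F*[ij,u])/(EG - F^2)
Gamma_uuu = -32/17, Gamma_uuv = 0, Gamma_uvv = -24/17, Gamma_vuu = 0, Gamma_vuv = 0, Gamma_vvv = 0
X = (0, -11/4), Y = (8/3, -1) at the point


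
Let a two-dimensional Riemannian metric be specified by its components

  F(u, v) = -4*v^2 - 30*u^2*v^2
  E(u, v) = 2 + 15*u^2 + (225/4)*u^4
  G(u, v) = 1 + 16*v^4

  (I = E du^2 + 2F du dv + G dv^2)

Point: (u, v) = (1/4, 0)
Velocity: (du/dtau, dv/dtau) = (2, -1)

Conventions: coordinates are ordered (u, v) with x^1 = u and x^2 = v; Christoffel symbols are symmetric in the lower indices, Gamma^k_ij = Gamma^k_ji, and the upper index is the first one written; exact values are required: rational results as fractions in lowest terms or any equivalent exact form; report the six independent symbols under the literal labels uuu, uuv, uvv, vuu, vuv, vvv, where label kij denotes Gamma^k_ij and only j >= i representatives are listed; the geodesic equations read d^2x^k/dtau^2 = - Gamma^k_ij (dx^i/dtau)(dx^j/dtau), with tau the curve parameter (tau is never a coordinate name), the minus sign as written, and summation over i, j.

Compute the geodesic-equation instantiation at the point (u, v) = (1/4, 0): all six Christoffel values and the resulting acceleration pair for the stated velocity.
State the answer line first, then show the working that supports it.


Answer: Gamma_uuu = 5640/3233, Gamma_uuv = 0, Gamma_uvv = 0, Gamma_vuu = 0, Gamma_vuv = 0, Gamma_vvv = 0; accelerations (d^2u/dtau^2, d^2v/dtau^2) = (-22560/3233, 0)

E = 3233/1024, F = 0, G = 1 at the point
E_u = 705/64, E_v = 0, F_u = 0, F_v = 0, G_u = 0, G_v = 0
EG - F^2 = 3233/1024;  g^inv = (1024/3233) * [[1, 0], [0, 3233/1024]]
first-kind symbols [ij,l] = (1/2)(d_i g_jl + d_j g_il - d_l g_ij): [uu,u] = E_u/2 = 705/128, [uu,v] = F_u - E_v/2 = 0, [uv,u] = E_v/2 = 0, [uv,v] = G_u/2 = 0, [vv,u] = F_v - G_u/2 = 0, [vv,v] = G_v/2 = 0
Gamma^u_ij = (G*[ij,u] - F*[ij,v])/(EG - F^2), Gamma^v_ij = (E*[ij,v] - F*[ij,u])/(EG - F^2)
Gamma_uuu = 5640/3233, Gamma_uuv = 0, Gamma_uvv = 0, Gamma_vuu = 0, Gamma_vuv = 0, Gamma_vvv = 0
d^2u/dtau^2 = -(Gamma_uuu*(2)^2 + 2*Gamma_uuv*(2)*(-1) + Gamma_uvv*(-1)^2) = -22560/3233
d^2v/dtau^2 = -(Gamma_vuu*(2)^2 + 2*Gamma_vuv*(2)*(-1) + Gamma_vvv*(-1)^2) = 0


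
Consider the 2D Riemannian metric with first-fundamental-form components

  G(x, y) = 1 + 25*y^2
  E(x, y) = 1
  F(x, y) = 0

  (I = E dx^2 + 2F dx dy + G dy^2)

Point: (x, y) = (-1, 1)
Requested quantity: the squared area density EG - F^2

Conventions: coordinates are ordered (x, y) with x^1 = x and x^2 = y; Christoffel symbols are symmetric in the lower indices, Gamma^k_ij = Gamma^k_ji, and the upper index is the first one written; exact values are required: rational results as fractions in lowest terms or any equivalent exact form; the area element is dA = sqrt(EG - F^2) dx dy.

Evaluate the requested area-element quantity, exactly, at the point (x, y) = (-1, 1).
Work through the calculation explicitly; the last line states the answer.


E = 1, F = 0, G = 26; EG - F^2 = 26

Answer: EG - F^2 = 26


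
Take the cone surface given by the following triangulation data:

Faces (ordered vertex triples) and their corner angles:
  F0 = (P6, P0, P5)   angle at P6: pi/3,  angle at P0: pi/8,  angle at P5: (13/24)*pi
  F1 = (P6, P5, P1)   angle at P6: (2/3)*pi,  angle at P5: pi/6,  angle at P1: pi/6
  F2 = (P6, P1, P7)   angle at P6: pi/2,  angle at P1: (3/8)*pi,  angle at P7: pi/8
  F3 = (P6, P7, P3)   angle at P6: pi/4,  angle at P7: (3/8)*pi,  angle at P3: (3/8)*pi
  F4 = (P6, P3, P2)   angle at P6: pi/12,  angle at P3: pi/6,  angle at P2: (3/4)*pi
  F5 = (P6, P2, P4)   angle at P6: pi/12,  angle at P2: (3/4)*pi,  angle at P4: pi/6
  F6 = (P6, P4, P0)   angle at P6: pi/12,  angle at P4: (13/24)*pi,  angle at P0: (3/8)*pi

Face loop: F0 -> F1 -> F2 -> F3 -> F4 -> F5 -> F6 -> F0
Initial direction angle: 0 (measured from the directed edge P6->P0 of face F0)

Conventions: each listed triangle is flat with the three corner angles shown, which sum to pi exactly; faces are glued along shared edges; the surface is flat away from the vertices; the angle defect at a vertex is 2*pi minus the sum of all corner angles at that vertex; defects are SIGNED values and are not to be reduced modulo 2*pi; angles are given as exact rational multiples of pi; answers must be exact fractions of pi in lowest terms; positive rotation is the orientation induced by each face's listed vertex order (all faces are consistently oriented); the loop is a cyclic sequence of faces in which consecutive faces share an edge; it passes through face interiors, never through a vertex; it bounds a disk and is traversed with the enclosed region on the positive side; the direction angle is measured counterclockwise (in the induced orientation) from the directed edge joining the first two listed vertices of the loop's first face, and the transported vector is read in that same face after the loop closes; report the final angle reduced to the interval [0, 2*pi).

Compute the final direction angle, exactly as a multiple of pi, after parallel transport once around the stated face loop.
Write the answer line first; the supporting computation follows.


Answer: final direction angle = 0

enclosed vertex P6: corner angles sum to 2*pi, defect = 2*pi - 2*pi = 0
final direction = starting direction + enclosed defect total, reduced mod 2*pi (induced orientation)
final angle = 0 + 0 = 0 (mod 2*pi)


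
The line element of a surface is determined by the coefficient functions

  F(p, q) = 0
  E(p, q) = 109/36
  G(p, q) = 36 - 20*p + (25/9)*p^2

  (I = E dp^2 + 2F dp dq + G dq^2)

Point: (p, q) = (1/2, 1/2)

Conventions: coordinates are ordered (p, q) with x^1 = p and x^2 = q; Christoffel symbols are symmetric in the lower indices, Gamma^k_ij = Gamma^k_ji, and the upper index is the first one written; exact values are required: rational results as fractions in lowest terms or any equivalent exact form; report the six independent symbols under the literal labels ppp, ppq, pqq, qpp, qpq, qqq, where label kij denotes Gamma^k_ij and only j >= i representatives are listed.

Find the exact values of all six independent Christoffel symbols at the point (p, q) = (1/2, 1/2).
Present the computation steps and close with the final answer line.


E = 109/36, F = 0, G = 961/36 at the point
E_p = 0, E_q = 0, F_p = 0, F_q = 0, G_p = -155/9, G_q = 0
EG - F^2 = 104749/1296;  g^inv = (1296/104749) * [[961/36, 0], [0, 109/36]]
first-kind symbols [ij,l] = (1/2)(d_i g_jl + d_j g_il - d_l g_ij): [pp,p] = E_p/2 = 0, [pp,q] = F_p - E_q/2 = 0, [pq,p] = E_q/2 = 0, [pq,q] = G_p/2 = -155/18, [qq,p] = F_q - G_p/2 = 155/18, [qq,q] = G_q/2 = 0
Gamma^p_ij = (G*[ij,p] - F*[ij,q])/(EG - F^2), Gamma^q_ij = (E*[ij,q] - F*[ij,p])/(EG - F^2)

Answer: Gamma_ppp = 0, Gamma_ppq = 0, Gamma_pqq = 310/109, Gamma_qpp = 0, Gamma_qpq = -10/31, Gamma_qqq = 0


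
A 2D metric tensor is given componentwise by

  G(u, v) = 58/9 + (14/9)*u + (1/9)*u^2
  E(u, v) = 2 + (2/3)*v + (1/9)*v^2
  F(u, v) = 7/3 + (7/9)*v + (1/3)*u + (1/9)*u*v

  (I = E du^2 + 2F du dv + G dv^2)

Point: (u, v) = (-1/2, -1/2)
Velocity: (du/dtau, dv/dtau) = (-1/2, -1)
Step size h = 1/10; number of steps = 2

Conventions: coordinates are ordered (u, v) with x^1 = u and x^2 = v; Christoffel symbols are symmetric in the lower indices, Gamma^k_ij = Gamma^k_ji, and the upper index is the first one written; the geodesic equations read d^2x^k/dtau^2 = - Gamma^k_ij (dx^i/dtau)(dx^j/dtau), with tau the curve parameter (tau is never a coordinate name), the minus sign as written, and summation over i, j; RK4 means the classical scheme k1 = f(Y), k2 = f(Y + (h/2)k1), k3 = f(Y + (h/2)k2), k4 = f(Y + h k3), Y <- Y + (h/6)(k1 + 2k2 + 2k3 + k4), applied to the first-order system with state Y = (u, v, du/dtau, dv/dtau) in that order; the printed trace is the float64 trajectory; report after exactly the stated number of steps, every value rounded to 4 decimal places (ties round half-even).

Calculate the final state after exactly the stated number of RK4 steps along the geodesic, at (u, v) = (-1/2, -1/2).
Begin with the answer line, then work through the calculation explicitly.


Answer: u = -0.6009, v = -0.7023, du/dtau = -0.5087, dv/dtau = -1.0234

f(Y) = (du/dtau, dv/dtau, -Gamma^u_ij Y'^i Y'^j, -Gamma^v_ij Y'^i Y'^j) with the Gammas evaluated at the stage position; h = 0.100000; intermediate values shown to 6 dp
step 0: u = -0.5000, v = -0.5000, du/dtau = -0.5000, dv/dtau = -1.0000
step 1:
  k1: at (u, v) = (-0.500000, -0.500000), (du/dtau, dv/dtau) = (-0.500000, -1.000000); Gamma_uuu = 0.000000, Gamma_uuv = 0.043478, Gamma_uvv = 0.000000, Gamma_vuu = 0.000000, Gamma_vuv = 0.113043, Gamma_vvv = 0.000000; k1 = (-0.500000, -1.000000, -0.043478, -0.113043)
  k2: at (u, v) = (-0.525000, -0.550000), (du/dtau, dv/dtau) = (-0.502174, -1.005652); Gamma_uuu = 0.000000, Gamma_uuv = 0.043037, Gamma_uvv = 0.000000, Gamma_vuu = 0.000000, Gamma_vuv = 0.113740, Gamma_vvv = 0.000000; k2 = (-0.502174, -1.005652, -0.043468, -0.114880)
  k3: at (u, v) = (-0.525109, -0.550283), (du/dtau, dv/dtau) = (-0.502173, -1.005744); Gamma_uuu = 0.000000, Gamma_uuv = 0.043034, Gamma_uvv = 0.000000, Gamma_vuu = 0.000000, Gamma_vuv = 0.113744, Gamma_vvv = 0.000000; k3 = (-0.502173, -1.005744, -0.043469, -0.114894)
  k4: at (u, v) = (-0.550217, -0.600574), (du/dtau, dv/dtau) = (-0.504347, -1.011489); Gamma_uuu = 0.000000, Gamma_uuv = 0.042576, Gamma_uvv = 0.000000, Gamma_vuu = 0.000000, Gamma_vuv = 0.114445, Gamma_vvv = 0.000000; k4 = (-0.504347, -1.011489, -0.043439, -0.116767)
  Y <- Y + (h/6)(k1 + 2k2 + 2k3 + k4): u = -0.5502, v = -0.6006, du/dtau = -0.5043, dv/dtau = -1.0115
step 2:
  k1: at (u, v) = (-0.550217, -0.600571), (du/dtau, dv/dtau) = (-0.504347, -1.011489); Gamma_uuu = 0.000000, Gamma_uuv = 0.042576, Gamma_uvv = 0.000000, Gamma_vuu = 0.000000, Gamma_vuv = 0.114445, Gamma_vvv = 0.000000; k1 = (-0.504347, -1.011489, -0.043439, -0.116766)
  k2: at (u, v) = (-0.575435, -0.651146), (du/dtau, dv/dtau) = (-0.506518, -1.017328); Gamma_uuu = 0.000000, Gamma_uuv = 0.042100, Gamma_uvv = 0.000000, Gamma_vuu = 0.000000, Gamma_vuv = 0.115152, Gamma_vvv = 0.000000; k2 = (-0.506518, -1.017328, -0.043388, -0.118674)
  k3: at (u, v) = (-0.575543, -0.651438), (du/dtau, dv/dtau) = (-0.506516, -1.017423); Gamma_uuu = 0.000000, Gamma_uuv = 0.042097, Gamma_uvv = 0.000000, Gamma_vuu = 0.000000, Gamma_vuv = 0.115156, Gamma_vvv = 0.000000; k3 = (-0.506516, -1.017423, -0.043389, -0.118689)
  k4: at (u, v) = (-0.600869, -0.702314), (du/dtau, dv/dtau) = (-0.508685, -1.023358); Gamma_uuu = 0.000000, Gamma_uuv = 0.041603, Gamma_uvv = 0.000000, Gamma_vuu = 0.000000, Gamma_vuv = 0.115867, Gamma_vvv = 0.000000; k4 = (-0.508685, -1.023358, -0.043315, -0.120633)
  Y <- Y + (h/6)(k1 + 2k2 + 2k3 + k4): u = -0.6009, v = -0.7023, du/dtau = -0.5087, dv/dtau = -1.0234


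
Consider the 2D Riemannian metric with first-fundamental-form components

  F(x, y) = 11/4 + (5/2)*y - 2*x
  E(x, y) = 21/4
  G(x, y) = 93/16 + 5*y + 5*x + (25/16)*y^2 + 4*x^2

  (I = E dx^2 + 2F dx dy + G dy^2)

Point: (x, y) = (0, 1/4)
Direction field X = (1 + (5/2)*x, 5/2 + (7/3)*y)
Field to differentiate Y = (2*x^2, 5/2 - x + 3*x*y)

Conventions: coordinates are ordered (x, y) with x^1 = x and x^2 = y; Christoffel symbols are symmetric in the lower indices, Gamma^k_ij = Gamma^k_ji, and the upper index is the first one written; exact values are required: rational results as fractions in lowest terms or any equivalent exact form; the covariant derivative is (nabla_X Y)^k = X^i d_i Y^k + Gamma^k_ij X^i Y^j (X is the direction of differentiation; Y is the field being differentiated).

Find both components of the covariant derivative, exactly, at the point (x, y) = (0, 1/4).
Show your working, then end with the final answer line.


E = 21/4, F = 27/8, G = 1833/256 at the point
E_x = 0, E_y = 0, F_x = -2, F_y = 5/2, G_x = 5, G_y = 185/32
EG - F^2 = 26829/1024;  g^inv = (1024/26829) * [[1833/256, -27/8], [-27/8, 21/4]]
first-kind symbols [ij,l] = (1/2)(d_i g_jl + d_j g_il - d_l g_ij): [xx,x] = E_x/2 = 0, [xx,y] = F_x - E_y/2 = -2, [xy,x] = E_y/2 = 0, [xy,y] = G_x/2 = 5/2, [yy,x] = F_y - G_x/2 = 0, [yy,y] = G_y/2 = 185/64
Gamma^x_ij = (G*[ij,x] - F*[ij,y])/(EG - F^2), Gamma^y_ij = (E*[ij,y] - F*[ij,x])/(EG - F^2)
Gamma_xxx = 768/2981, Gamma_xxy = -960/2981, Gamma_xyy = -1110/2981, Gamma_yxx = -3584/8943, Gamma_yxy = 4480/8943, Gamma_yyy = 5180/8943
X = (1, 37/12), Y = (0, 5/2) at the point

Answer: (nabla_X Y)^x = -43825/11924, (nabla_X Y)^y = 586721/107316


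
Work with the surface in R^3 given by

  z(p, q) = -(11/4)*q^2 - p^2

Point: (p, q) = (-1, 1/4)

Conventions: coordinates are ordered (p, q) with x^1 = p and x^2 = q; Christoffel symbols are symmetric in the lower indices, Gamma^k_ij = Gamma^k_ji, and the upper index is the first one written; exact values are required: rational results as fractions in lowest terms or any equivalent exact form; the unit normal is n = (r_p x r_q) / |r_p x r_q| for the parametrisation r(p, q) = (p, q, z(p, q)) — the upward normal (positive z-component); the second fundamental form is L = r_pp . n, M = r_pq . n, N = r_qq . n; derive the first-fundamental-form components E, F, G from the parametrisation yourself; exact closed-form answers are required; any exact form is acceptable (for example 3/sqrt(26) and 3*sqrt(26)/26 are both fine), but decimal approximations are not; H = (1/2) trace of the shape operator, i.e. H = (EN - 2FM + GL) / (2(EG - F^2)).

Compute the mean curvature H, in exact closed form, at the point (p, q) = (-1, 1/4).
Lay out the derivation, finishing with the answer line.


z_p = 2, z_q = -11/8, z_pp = -2, z_pq = 0, z_qq = -11/2
E = 5, F = -11/4, G = 185/64; answer radicand W^2 = 441/64
unnormalised second-form numerators: l = -2, m = 0, n = -11/2; L = l/sqrt(441/64), and similarly M = m/sqrt(W^2), N = n/sqrt(W^2)
H = (E*n - 2*F*m + G*l) / (2*(EG - F^2)*sqrt(W^2)); E*n - 2*F*m + G*l = -1065/32, EG - F^2 = 441/64, so H = (-355/147)/sqrt(441/64)

Answer: H = -2840/3087


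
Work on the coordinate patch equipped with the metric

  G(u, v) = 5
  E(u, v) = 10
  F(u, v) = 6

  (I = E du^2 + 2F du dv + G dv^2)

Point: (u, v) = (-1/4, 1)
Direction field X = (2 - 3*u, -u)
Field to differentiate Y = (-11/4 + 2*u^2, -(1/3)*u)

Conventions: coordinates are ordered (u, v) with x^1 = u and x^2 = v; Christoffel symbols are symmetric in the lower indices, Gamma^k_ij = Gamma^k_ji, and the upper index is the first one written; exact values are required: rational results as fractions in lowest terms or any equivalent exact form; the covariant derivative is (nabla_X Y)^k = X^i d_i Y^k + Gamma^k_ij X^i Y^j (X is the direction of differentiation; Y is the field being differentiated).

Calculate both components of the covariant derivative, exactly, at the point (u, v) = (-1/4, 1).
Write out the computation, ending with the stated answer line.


E = 10, F = 6, G = 5 at the point
E_u = 0, E_v = 0, F_u = 0, F_v = 0, G_u = 0, G_v = 0
EG - F^2 = 14;  g^inv = (1/14) * [[5, -6], [-6, 10]]
first-kind symbols [ij,l] = (1/2)(d_i g_jl + d_j g_il - d_l g_ij): [uu,u] = E_u/2 = 0, [uu,v] = F_u - E_v/2 = 0, [uv,u] = E_v/2 = 0, [uv,v] = G_u/2 = 0, [vv,u] = F_v - G_u/2 = 0, [vv,v] = G_v/2 = 0
Gamma^u_ij = (G*[ij,u] - F*[ij,v])/(EG - F^2), Gamma^v_ij = (E*[ij,v] - F*[ij,u])/(EG - F^2)
Gamma_uuu = 0, Gamma_uuv = 0, Gamma_uvv = 0, Gamma_vuu = 0, Gamma_vuv = 0, Gamma_vvv = 0
X = (11/4, 1/4), Y = (-21/8, 1/12) at the point

Answer: (nabla_X Y)^u = -11/4, (nabla_X Y)^v = -11/12


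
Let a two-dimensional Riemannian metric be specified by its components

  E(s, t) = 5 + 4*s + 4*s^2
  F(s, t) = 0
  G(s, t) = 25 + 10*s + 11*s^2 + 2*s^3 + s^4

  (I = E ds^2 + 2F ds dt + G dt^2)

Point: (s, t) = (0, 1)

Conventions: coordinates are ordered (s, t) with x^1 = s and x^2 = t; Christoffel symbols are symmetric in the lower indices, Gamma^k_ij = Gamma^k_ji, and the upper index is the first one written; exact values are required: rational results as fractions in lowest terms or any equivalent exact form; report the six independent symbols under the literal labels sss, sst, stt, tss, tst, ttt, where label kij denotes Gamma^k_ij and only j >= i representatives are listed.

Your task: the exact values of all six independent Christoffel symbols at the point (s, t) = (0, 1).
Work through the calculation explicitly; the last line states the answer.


E = 5, F = 0, G = 25 at the point
E_s = 4, E_t = 0, F_s = 0, F_t = 0, G_s = 10, G_t = 0
EG - F^2 = 125;  g^inv = (1/125) * [[25, 0], [0, 5]]
first-kind symbols [ij,l] = (1/2)(d_i g_jl + d_j g_il - d_l g_ij): [ss,s] = E_s/2 = 2, [ss,t] = F_s - E_t/2 = 0, [st,s] = E_t/2 = 0, [st,t] = G_s/2 = 5, [tt,s] = F_t - G_s/2 = -5, [tt,t] = G_t/2 = 0
Gamma^s_ij = (G*[ij,s] - F*[ij,t])/(EG - F^2), Gamma^t_ij = (E*[ij,t] - F*[ij,s])/(EG - F^2)

Answer: Gamma_sss = 2/5, Gamma_sst = 0, Gamma_stt = -1, Gamma_tss = 0, Gamma_tst = 1/5, Gamma_ttt = 0


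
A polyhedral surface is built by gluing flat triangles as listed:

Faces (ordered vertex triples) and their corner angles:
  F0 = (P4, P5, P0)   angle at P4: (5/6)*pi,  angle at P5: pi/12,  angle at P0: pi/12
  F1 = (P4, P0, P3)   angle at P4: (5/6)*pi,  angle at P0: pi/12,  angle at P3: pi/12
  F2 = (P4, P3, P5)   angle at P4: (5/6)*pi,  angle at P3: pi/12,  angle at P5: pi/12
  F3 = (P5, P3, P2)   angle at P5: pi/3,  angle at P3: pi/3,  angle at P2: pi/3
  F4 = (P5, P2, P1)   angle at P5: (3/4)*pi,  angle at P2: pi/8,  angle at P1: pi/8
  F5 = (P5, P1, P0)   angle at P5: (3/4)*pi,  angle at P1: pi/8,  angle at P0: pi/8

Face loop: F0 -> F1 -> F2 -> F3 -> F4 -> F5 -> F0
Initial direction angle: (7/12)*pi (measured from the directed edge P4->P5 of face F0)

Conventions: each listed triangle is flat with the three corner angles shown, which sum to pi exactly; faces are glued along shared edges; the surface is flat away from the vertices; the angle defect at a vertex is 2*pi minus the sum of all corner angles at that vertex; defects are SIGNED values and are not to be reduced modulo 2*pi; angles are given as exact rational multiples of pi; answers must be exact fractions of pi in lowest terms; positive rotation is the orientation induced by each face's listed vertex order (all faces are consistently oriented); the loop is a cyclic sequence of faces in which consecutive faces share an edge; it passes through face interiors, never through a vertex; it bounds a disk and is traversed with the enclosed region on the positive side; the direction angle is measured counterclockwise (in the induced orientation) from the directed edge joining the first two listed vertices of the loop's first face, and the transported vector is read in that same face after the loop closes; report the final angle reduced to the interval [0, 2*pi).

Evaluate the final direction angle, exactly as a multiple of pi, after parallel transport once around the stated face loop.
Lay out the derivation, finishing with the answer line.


enclosed vertex P4: corner angles sum to (5/2)*pi, defect = 2*pi - (5/2)*pi = -pi/2
enclosed vertex P5: corner angles sum to 2*pi, defect = 2*pi - 2*pi = 0
the final direction is the initial angle plus the enclosed defects, taken mod 2*pi in the induced orientation
final angle = (7/12)*pi - pi/2 = pi/12 (mod 2*pi)

Answer: final direction angle = pi/12


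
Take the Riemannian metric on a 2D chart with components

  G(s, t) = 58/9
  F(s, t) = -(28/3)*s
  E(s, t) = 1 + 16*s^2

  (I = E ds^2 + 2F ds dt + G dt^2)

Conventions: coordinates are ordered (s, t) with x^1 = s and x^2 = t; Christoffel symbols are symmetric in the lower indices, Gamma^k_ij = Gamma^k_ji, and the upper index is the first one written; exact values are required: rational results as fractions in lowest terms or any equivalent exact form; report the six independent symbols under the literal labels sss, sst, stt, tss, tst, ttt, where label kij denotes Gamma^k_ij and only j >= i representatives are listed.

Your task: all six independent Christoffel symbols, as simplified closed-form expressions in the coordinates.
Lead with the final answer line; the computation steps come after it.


Answer: Gamma_sss = 72*s/(72*s^2 + 29), Gamma_sst = 0, Gamma_stt = 0, Gamma_tss = -42/(72*s^2 + 29), Gamma_tst = 0, Gamma_ttt = 0

E = 1 + 16*s^2; F = -(28/3)*s; G = 58/9
Gamma^k_ij = (1/2) g^{kl} (d_i g_jl + d_j g_il - d_l g_ij), with g^inv = (1/(EG-F^2)) [[G, -F], [-F, E]]
first partials: E_s = 32*s, E_t = 0, F_s = -28/3, F_t = 0, G_s = 0, G_t = 0
D = EG - F^2 = 58/9 + 16*s^2
expanded: Gamma^s_ss = (G E_s - 2F F_s + F E_t)/(2D), Gamma^s_st = (G E_t - F G_s)/(2D), Gamma^s_tt = (2G F_t - G G_s - F G_t)/(2D), Gamma^t_ss = (2E F_s - E E_t - F E_s)/(2D), Gamma^t_st = (E G_s - F E_t)/(2D), Gamma^t_tt = (E G_t - 2F F_t + F G_s)/(2D); substitute and cancel common factors


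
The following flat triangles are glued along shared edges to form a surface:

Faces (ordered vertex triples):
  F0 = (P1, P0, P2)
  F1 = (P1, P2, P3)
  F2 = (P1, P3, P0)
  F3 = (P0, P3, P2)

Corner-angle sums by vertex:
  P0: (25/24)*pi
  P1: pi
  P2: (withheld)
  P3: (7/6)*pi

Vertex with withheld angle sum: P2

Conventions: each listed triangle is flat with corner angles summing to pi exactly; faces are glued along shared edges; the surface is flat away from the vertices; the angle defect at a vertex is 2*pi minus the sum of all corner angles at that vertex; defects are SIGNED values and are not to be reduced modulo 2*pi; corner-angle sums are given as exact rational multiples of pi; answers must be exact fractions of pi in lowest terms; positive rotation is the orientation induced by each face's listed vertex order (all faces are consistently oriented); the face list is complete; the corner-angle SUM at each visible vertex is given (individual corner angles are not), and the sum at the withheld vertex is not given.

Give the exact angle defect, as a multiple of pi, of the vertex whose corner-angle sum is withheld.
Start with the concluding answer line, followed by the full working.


Answer: defect(P2) = (29/24)*pi

V = 4, E = 6, F = 4; chi = V - E + F = 2
Gauss-Bonnet: total defect = 2*pi*chi = 4*pi; visible defects sum to (67/24)*pi


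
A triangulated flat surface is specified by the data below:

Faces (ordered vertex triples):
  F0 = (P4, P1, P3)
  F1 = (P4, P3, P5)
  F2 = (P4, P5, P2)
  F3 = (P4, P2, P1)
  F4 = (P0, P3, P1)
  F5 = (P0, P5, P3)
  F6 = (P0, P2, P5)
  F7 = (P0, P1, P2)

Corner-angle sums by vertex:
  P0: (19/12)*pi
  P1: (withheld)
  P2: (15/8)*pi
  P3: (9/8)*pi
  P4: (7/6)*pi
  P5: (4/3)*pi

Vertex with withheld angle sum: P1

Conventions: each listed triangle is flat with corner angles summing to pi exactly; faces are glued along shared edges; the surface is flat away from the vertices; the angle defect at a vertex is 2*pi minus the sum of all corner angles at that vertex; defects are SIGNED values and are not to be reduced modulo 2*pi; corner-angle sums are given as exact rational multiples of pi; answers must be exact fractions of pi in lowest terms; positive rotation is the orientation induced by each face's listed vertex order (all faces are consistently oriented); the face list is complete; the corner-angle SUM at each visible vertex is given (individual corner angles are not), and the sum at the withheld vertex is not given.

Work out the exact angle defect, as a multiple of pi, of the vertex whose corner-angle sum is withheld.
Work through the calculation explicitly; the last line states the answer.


V = 6, E = 12, F = 8; chi = V - E + F = 2
Gauss-Bonnet: total defect = 2*pi*chi = 4*pi; visible defects sum to (35/12)*pi

Answer: defect(P1) = (13/12)*pi


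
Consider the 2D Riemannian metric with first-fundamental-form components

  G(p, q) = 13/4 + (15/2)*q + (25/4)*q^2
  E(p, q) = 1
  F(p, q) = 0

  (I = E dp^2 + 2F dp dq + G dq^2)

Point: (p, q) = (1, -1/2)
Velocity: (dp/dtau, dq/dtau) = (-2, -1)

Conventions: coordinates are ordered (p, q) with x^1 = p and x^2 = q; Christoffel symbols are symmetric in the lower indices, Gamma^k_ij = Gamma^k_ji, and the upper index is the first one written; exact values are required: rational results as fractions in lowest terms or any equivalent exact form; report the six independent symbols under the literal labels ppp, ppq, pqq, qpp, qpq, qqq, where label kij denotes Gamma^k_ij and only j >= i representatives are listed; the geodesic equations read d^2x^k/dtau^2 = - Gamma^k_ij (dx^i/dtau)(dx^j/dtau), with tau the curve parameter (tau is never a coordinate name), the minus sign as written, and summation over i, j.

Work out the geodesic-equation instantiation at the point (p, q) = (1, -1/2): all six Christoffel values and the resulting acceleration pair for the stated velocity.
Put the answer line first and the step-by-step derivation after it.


Answer: Gamma_ppp = 0, Gamma_ppq = 0, Gamma_pqq = 0, Gamma_qpp = 0, Gamma_qpq = 0, Gamma_qqq = 10/17; accelerations (d^2p/dtau^2, d^2q/dtau^2) = (0, -10/17)

E = 1, F = 0, G = 17/16 at the point
E_p = 0, E_q = 0, F_p = 0, F_q = 0, G_p = 0, G_q = 5/4
EG - F^2 = 17/16;  g^inv = (16/17) * [[17/16, 0], [0, 1]]
first-kind symbols [ij,l] = (1/2)(d_i g_jl + d_j g_il - d_l g_ij): [pp,p] = E_p/2 = 0, [pp,q] = F_p - E_q/2 = 0, [pq,p] = E_q/2 = 0, [pq,q] = G_p/2 = 0, [qq,p] = F_q - G_p/2 = 0, [qq,q] = G_q/2 = 5/8
Gamma^p_ij = (G*[ij,p] - F*[ij,q])/(EG - F^2), Gamma^q_ij = (E*[ij,q] - F*[ij,p])/(EG - F^2)
Gamma_ppp = 0, Gamma_ppq = 0, Gamma_pqq = 0, Gamma_qpp = 0, Gamma_qpq = 0, Gamma_qqq = 10/17
d^2p/dtau^2 = -(Gamma_ppp*(-2)^2 + 2*Gamma_ppq*(-2)*(-1) + Gamma_pqq*(-1)^2) = 0
d^2q/dtau^2 = -(Gamma_qpp*(-2)^2 + 2*Gamma_qpq*(-2)*(-1) + Gamma_qqq*(-1)^2) = -10/17


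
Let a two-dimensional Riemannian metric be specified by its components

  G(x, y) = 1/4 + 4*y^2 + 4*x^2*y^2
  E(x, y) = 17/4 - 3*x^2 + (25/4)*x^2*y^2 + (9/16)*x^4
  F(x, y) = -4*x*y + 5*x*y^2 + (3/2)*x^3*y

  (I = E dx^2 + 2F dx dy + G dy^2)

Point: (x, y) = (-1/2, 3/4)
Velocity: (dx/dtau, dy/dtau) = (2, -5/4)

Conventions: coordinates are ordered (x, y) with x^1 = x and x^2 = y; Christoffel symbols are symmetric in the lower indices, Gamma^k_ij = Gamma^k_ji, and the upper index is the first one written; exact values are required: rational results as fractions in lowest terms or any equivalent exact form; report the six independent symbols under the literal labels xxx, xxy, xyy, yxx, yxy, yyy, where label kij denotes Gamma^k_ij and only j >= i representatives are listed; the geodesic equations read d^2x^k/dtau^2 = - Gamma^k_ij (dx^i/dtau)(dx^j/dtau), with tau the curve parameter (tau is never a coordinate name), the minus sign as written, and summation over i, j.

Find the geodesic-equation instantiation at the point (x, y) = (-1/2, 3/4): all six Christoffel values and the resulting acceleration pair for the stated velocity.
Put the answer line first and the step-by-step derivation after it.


Answer: Gamma_xxx = -5097/55361, Gamma_xxy = 14484/55361, Gamma_xyy = -9472/55361, Gamma_yxx = -9399/55361, Gamma_yxy = -20115/55361, Gamma_yyy = 67644/55361; accelerations (d^2x/dtau^2, d^2y/dtau^2) = (107608/55361, -674691/221444)

E = 565/128, F = -3/64, G = 49/16 at the point
E_x = -51/64, E_y = 75/32, F_x = 21/32, F_y = -31/16, G_x = -9/4, G_y = 15/2
EG - F^2 = 55361/4096;  g^inv = (4096/55361) * [[49/16, 3/64], [3/64, 565/128]]
first-kind symbols [ij,l] = (1/2)(d_i g_jl + d_j g_il - d_l g_ij): [xx,x] = E_x/2 = -51/128, [xx,y] = F_x - E_y/2 = -33/64, [xy,x] = E_y/2 = 75/64, [xy,y] = G_x/2 = -9/8, [yy,x] = F_y - G_x/2 = -13/16, [yy,y] = G_y/2 = 15/4
Gamma^x_ij = (G*[ij,x] - F*[ij,y])/(EG - F^2), Gamma^y_ij = (E*[ij,y] - F*[ij,x])/(EG - F^2)
Gamma_xxx = -5097/55361, Gamma_xxy = 14484/55361, Gamma_xyy = -9472/55361, Gamma_yxx = -9399/55361, Gamma_yxy = -20115/55361, Gamma_yyy = 67644/55361
d^2x/dtau^2 = -(Gamma_xxx*(2)^2 + 2*Gamma_xxy*(2)*(-5/4) + Gamma_xyy*(-5/4)^2) = 107608/55361
d^2y/dtau^2 = -(Gamma_yxx*(2)^2 + 2*Gamma_yxy*(2)*(-5/4) + Gamma_yyy*(-5/4)^2) = -674691/221444


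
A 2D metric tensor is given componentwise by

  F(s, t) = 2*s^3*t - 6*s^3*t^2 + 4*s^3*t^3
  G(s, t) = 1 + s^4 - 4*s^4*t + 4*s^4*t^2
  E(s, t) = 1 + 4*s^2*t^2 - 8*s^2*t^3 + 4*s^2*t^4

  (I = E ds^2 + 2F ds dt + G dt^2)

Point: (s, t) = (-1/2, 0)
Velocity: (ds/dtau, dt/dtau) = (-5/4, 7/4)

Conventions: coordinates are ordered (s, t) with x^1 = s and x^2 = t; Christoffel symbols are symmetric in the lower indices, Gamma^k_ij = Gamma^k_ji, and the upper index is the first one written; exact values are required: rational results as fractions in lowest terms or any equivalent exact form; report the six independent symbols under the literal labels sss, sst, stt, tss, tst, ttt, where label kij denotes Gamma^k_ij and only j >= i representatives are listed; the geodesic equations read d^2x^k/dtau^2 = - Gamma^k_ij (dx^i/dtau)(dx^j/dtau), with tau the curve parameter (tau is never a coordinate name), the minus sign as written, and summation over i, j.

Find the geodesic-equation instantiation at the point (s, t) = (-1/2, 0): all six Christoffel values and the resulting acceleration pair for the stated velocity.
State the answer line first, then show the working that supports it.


Answer: Gamma_sss = 0, Gamma_sst = 0, Gamma_stt = 0, Gamma_tss = 0, Gamma_tst = -4/17, Gamma_ttt = -2/17; accelerations (d^2s/dtau^2, d^2t/dtau^2) = (0, -91/136)

E = 1, F = 0, G = 17/16 at the point
E_s = 0, E_t = 0, F_s = 0, F_t = -1/4, G_s = -1/2, G_t = -1/4
EG - F^2 = 17/16;  g^inv = (16/17) * [[17/16, 0], [0, 1]]
first-kind symbols [ij,l] = (1/2)(d_i g_jl + d_j g_il - d_l g_ij): [ss,s] = E_s/2 = 0, [ss,t] = F_s - E_t/2 = 0, [st,s] = E_t/2 = 0, [st,t] = G_s/2 = -1/4, [tt,s] = F_t - G_s/2 = 0, [tt,t] = G_t/2 = -1/8
Gamma^s_ij = (G*[ij,s] - F*[ij,t])/(EG - F^2), Gamma^t_ij = (E*[ij,t] - F*[ij,s])/(EG - F^2)
Gamma_sss = 0, Gamma_sst = 0, Gamma_stt = 0, Gamma_tss = 0, Gamma_tst = -4/17, Gamma_ttt = -2/17
d^2s/dtau^2 = -(Gamma_sss*(-5/4)^2 + 2*Gamma_sst*(-5/4)*(7/4) + Gamma_stt*(7/4)^2) = 0
d^2t/dtau^2 = -(Gamma_tss*(-5/4)^2 + 2*Gamma_tst*(-5/4)*(7/4) + Gamma_ttt*(7/4)^2) = -91/136


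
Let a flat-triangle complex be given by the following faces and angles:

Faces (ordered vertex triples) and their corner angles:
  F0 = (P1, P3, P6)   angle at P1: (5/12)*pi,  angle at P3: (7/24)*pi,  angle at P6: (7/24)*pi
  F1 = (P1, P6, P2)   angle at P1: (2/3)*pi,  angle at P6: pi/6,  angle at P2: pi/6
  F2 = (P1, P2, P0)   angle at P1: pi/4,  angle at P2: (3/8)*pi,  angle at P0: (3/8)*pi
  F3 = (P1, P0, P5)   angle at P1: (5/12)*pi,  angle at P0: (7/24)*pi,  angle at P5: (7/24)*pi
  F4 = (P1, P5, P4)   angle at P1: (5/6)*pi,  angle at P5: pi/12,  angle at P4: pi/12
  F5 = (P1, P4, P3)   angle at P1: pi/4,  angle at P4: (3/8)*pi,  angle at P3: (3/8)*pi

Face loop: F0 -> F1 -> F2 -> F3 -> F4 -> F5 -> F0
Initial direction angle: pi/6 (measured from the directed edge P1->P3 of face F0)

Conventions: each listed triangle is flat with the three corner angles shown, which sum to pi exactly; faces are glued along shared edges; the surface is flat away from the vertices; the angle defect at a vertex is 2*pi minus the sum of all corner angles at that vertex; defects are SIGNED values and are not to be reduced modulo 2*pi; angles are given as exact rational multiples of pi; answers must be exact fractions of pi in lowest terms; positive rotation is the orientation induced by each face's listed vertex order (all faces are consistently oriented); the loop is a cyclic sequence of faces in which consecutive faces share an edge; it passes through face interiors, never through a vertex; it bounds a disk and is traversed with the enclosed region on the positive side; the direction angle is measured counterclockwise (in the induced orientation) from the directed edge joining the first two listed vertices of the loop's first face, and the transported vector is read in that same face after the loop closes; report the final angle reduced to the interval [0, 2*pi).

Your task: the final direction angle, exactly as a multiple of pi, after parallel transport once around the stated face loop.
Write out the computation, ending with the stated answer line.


enclosed vertex P1: corner angles sum to (17/6)*pi, defect = 2*pi - (17/6)*pi = (-5/6)*pi
the rotation equals the total enclosed defect, so the final angle is initial + defects (mod 2*pi)
final angle = pi/6 - (5/6)*pi = (4/3)*pi (mod 2*pi)

Answer: final direction angle = (4/3)*pi


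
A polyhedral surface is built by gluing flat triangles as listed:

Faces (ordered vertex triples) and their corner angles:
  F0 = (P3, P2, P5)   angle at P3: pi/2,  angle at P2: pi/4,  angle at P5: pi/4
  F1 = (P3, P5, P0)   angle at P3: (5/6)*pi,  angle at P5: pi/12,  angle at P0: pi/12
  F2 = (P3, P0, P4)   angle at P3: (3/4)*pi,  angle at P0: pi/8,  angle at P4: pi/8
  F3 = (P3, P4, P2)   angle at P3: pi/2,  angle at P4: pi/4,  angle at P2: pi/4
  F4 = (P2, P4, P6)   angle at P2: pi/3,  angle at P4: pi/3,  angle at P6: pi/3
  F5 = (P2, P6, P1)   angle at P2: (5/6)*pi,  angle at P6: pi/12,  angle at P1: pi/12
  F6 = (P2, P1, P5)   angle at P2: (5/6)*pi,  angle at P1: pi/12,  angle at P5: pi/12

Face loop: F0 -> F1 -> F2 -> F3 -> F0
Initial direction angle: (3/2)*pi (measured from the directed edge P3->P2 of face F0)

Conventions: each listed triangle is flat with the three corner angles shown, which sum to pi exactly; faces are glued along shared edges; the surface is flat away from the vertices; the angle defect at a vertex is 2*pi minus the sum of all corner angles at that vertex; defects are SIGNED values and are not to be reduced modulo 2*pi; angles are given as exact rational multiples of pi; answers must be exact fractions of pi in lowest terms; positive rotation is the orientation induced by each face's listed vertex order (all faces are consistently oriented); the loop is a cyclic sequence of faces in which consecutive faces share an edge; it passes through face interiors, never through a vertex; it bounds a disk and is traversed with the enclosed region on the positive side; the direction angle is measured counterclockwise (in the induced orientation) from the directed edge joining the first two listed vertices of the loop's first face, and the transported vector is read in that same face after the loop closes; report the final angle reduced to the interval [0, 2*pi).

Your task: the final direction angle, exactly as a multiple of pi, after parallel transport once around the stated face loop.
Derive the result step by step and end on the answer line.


enclosed vertex P3: corner angles sum to (31/12)*pi, defect = 2*pi - (31/12)*pi = (-7/12)*pi
the rotation equals the total enclosed defect, so the final angle is initial + defects (mod 2*pi)
final angle = (3/2)*pi - (7/12)*pi = (11/12)*pi (mod 2*pi)

Answer: final direction angle = (11/12)*pi


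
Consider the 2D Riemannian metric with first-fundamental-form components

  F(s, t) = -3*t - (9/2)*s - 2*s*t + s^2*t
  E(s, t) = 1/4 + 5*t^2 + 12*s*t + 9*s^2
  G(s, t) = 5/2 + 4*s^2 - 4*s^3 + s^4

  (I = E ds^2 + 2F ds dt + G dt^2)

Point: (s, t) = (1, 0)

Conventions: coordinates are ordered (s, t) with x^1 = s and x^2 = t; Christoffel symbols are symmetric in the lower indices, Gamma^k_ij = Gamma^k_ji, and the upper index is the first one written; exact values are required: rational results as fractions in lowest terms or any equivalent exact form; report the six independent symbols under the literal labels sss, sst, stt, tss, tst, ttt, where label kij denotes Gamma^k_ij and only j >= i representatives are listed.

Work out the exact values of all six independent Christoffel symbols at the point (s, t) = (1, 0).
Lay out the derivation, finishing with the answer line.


E = 37/4, F = -9/2, G = 7/2 at the point
E_s = 18, E_t = 12, F_s = -9/2, F_t = -4, G_s = 0, G_t = 0
EG - F^2 = 97/8;  g^inv = (8/97) * [[7/2, 9/2], [9/2, 37/4]]
first-kind symbols [ij,l] = (1/2)(d_i g_jl + d_j g_il - d_l g_ij): [ss,s] = E_s/2 = 9, [ss,t] = F_s - E_t/2 = -21/2, [st,s] = E_t/2 = 6, [st,t] = G_s/2 = 0, [tt,s] = F_t - G_s/2 = -4, [tt,t] = G_t/2 = 0
Gamma^s_ij = (G*[ij,s] - F*[ij,t])/(EG - F^2), Gamma^t_ij = (E*[ij,t] - F*[ij,s])/(EG - F^2)

Answer: Gamma_sss = -126/97, Gamma_sst = 168/97, Gamma_stt = -112/97, Gamma_tss = -453/97, Gamma_tst = 216/97, Gamma_ttt = -144/97
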